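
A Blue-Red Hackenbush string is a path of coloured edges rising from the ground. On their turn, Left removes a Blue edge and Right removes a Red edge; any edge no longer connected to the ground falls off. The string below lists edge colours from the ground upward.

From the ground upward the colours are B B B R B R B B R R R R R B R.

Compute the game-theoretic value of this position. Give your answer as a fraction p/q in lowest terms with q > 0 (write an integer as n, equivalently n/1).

Build val(s[:k]) for k = 1..15, string s = B B B R B R B B R R R R R B R.
val(B) = { 0 | (no moves) } gives 1
val(BB) = { 0; 1 | (no moves) } gives 2
val(BBB) = { 0; 1; 2 | (no moves) } gives 3
val(BBBR) = { 0; 1; 2 | 3 } gives 5/2
val(BBBRB) = { 0; 1; 2; 5/2 | 3 } gives 11/4
val(BBBRBR) = { 0; 1; 2; 5/2 | 11/4; 3 } gives 21/8
val(BBBRBRB) = { 0; 1; 2; 5/2; 21/8 | 11/4; 3 } gives 43/16
val(BBBRBRBB) = { 0; 1; 2; 5/2; 21/8; 43/16 | 11/4; 3 } gives 87/32
val(BBBRBRBBR) = { 0; 1; 2; 5/2; 21/8; 43/16 | 87/32; 11/4; 3 } gives 173/64
val(BBBRBRBBRR) = { 0; 1; 2; 5/2; 21/8; 43/16 | 173/64; 87/32; 11/4; 3 } gives 345/128
val(BBBRBRBBRRR) = { 0; 1; 2; 5/2; 21/8; 43/16 | 345/128; 173/64; 87/32; 11/4; 3 } gives 689/256
val(BBBRBRBBRRRR) = { 0; 1; 2; 5/2; 21/8; 43/16 | 689/256; 345/128; 173/64; 87/32; 11/4; 3 } gives 1377/512
val(BBBRBRBBRRRRR) = { 0; 1; 2; 5/2; 21/8; 43/16 | 1377/512; 689/256; 345/128; 173/64; 87/32; 11/4; 3 } gives 2753/1024
val(BBBRBRBBRRRRRB) = { 0; 1; 2; 5/2; 21/8; 43/16; 2753/1024 | 1377/512; 689/256; 345/128; 173/64; 87/32; 11/4; 3 } gives 5507/2048
val(BBBRBRBBRRRRRBR) = { 0; 1; 2; 5/2; 21/8; 43/16; 2753/1024 | 5507/2048; 1377/512; 689/256; 345/128; 173/64; 87/32; 11/4; 3 } gives 11013/4096

11013/4096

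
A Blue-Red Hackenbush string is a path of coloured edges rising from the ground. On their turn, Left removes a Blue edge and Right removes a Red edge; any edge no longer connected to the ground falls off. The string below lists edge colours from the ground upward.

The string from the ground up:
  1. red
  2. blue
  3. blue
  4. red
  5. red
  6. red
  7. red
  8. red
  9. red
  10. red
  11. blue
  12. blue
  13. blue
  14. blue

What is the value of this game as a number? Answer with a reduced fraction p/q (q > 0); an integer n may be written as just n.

Prefix values for red blue blue red red red red red red red blue blue blue blue via {L|R} + simplicity:
value(r) = { — | 0 } → -1
value(rb) = { -1 | 0 } → -1/2
value(rbb) = { -1 -1/2 | 0 } → -1/4
value(rbbr) = { -1 -1/2 | -1/4 0 } → -3/8
value(rbbrr) = { -1 -1/2 | -3/8 -1/4 0 } → -7/16
value(rbbrrr) = { -1 -1/2 | -7/16 -3/8 -1/4 0 } → -15/32
value(rbbrrrr) = { -1 -1/2 | -15/32 -7/16 -3/8 -1/4 0 } → -31/64
value(rbbrrrrr) = { -1 -1/2 | -31/64 -15/32 -7/16 -3/8 -1/4 0 } → -63/128
value(rbbrrrrrr) = { -1 -1/2 | -63/128 -31/64 -15/32 -7/16 -3/8 -1/4 0 } → -127/256
value(rbbrrrrrrr) = { -1 -1/2 | -127/256 -63/128 -31/64 -15/32 -7/16 -3/8 -1/4 0 } → -255/512
value(rbbrrrrrrrb) = { -1 -1/2 -255/512 | -127/256 -63/128 -31/64 -15/32 -7/16 -3/8 -1/4 0 } → -509/1024
value(rbbrrrrrrrbb) = { -1 -1/2 -255/512 -509/1024 | -127/256 -63/128 -31/64 -15/32 -7/16 -3/8 -1/4 0 } → -1017/2048
value(rbbrrrrrrrbbb) = { -1 -1/2 -255/512 -509/1024 -1017/2048 | -127/256 -63/128 -31/64 -15/32 -7/16 -3/8 -1/4 0 } → -2033/4096
value(rbbrrrrrrrbbbb) = { -1 -1/2 -255/512 -509/1024 -1017/2048 -2033/4096 | -127/256 -63/128 -31/64 -15/32 -7/16 -3/8 -1/4 0 } → -4065/8192

-4065/8192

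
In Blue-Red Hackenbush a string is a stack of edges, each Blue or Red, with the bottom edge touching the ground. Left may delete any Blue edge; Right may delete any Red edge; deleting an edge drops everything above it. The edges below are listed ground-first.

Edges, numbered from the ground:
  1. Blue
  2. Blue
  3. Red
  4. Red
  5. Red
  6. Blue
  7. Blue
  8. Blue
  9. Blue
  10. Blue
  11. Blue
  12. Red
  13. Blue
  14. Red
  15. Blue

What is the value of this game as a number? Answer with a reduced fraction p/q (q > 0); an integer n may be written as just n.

B: Left { 0 }, Right {  } ⇒ simplest 1
BB: Left { 0,1 }, Right {  } ⇒ simplest 2
BBR: Left { 0,1 }, Right { 2 } ⇒ simplest 3/2
BBRR: Left { 0,1 }, Right { 3/2,2 } ⇒ simplest 5/4
BBRRR: Left { 0,1 }, Right { 5/4,3/2,2 } ⇒ simplest 9/8
BBRRRB: Left { 0,1,9/8 }, Right { 5/4,3/2,2 } ⇒ simplest 19/16
BBRRRBB: Left { 0,1,9/8,19/16 }, Right { 5/4,3/2,2 } ⇒ simplest 39/32
BBRRRBBB: Left { 0,1,9/8,19/16,39/32 }, Right { 5/4,3/2,2 } ⇒ simplest 79/64
BBRRRBBBB: Left { 0,1,9/8,19/16,39/32,79/64 }, Right { 5/4,3/2,2 } ⇒ simplest 159/128
BBRRRBBBBB: Left { 0,1,9/8,19/16,39/32,79/64,159/128 }, Right { 5/4,3/2,2 } ⇒ simplest 319/256
BBRRRBBBBBB: Left { 0,1,9/8,19/16,39/32,79/64,159/128,319/256 }, Right { 5/4,3/2,2 } ⇒ simplest 639/512
BBRRRBBBBBBR: Left { 0,1,9/8,19/16,39/32,79/64,159/128,319/256 }, Right { 639/512,5/4,3/2,2 } ⇒ simplest 1277/1024
BBRRRBBBBBBRB: Left { 0,1,9/8,19/16,39/32,79/64,159/128,319/256,1277/1024 }, Right { 639/512,5/4,3/2,2 } ⇒ simplest 2555/2048
BBRRRBBBBBBRBR: Left { 0,1,9/8,19/16,39/32,79/64,159/128,319/256,1277/1024 }, Right { 2555/2048,639/512,5/4,3/2,2 } ⇒ simplest 5109/4096
BBRRRBBBBBBRBRB: Left { 0,1,9/8,19/16,39/32,79/64,159/128,319/256,1277/1024,5109/4096 }, Right { 2555/2048,639/512,5/4,3/2,2 } ⇒ simplest 10219/8192

10219/8192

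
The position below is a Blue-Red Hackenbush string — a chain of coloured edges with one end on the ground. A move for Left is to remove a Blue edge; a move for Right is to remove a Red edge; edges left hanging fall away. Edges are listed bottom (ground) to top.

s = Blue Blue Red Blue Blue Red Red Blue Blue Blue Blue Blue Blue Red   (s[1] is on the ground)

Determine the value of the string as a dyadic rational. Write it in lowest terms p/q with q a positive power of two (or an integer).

Build v(s[:k]) for k = 1..14, string s = Blue Blue Red Blue Blue Red Red Blue Blue Blue Blue Blue Blue Red.
1 of 14 · B · max L 0 · min R +∞ — 1
2 of 14 · BB · max L 1 · min R +∞ — 2
3 of 14 · BBR · max L 1 · min R 2 — 3/2
4 of 14 · BBRB · max L 3/2 · min R 2 — 7/4
5 of 14 · BBRBB · max L 7/4 · min R 2 — 15/8
6 of 14 · BBRBBR · max L 7/4 · min R 15/8 — 29/16
7 of 14 · BBRBBRR · max L 7/4 · min R 29/16 — 57/32
8 of 14 · BBRBBRRB · max L 57/32 · min R 29/16 — 115/64
9 of 14 · BBRBBRRBB · max L 115/64 · min R 29/16 — 231/128
10 of 14 · BBRBBRRBBB · max L 231/128 · min R 29/16 — 463/256
11 of 14 · BBRBBRRBBBB · max L 463/256 · min R 29/16 — 927/512
12 of 14 · BBRBBRRBBBBB · max L 927/512 · min R 29/16 — 1855/1024
13 of 14 · BBRBBRRBBBBBB · max L 1855/1024 · min R 29/16 — 3711/2048
14 of 14 · BBRBBRRBBBBBBR · max L 1855/1024 · min R 3711/2048 — 7421/4096

7421/4096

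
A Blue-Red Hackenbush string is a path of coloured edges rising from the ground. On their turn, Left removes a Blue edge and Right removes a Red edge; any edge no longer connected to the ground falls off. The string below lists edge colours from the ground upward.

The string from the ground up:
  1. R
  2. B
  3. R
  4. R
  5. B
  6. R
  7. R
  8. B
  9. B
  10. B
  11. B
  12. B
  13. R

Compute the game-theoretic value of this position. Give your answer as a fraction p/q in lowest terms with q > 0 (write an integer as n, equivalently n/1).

-3459/4096

step 1: add R to get R; options L={  } R={ 0 } -> -1
step 2: add B to get RB; options L={ -1 } R={ 0 } -> -1/2
step 3: add R to get RBR; options L={ -1 } R={ -1/2, 0 } -> -3/4
step 4: add R to get RBRR; options L={ -1 } R={ -3/4, -1/2, 0 } -> -7/8
step 5: add B to get RBRRB; options L={ -1, -7/8 } R={ -3/4, -1/2, 0 } -> -13/16
step 6: add R to get RBRRBR; options L={ -1, -7/8 } R={ -13/16, -3/4, -1/2, 0 } -> -27/32
step 7: add R to get RBRRBRR; options L={ -1, -7/8 } R={ -27/32, -13/16, -3/4, -1/2, 0 } -> -55/64
step 8: add B to get RBRRBRRB; options L={ -1, -7/8, -55/64 } R={ -27/32, -13/16, -3/4, -1/2, 0 } -> -109/128
step 9: add B to get RBRRBRRBB; options L={ -1, -7/8, -55/64, -109/128 } R={ -27/32, -13/16, -3/4, -1/2, 0 } -> -217/256
step 10: add B to get RBRRBRRBBB; options L={ -1, -7/8, -55/64, -109/128, -217/256 } R={ -27/32, -13/16, -3/4, -1/2, 0 } -> -433/512
step 11: add B to get RBRRBRRBBBB; options L={ -1, -7/8, -55/64, -109/128, -217/256, -433/512 } R={ -27/32, -13/16, -3/4, -1/2, 0 } -> -865/1024
step 12: add B to get RBRRBRRBBBBB; options L={ -1, -7/8, -55/64, -109/128, -217/256, -433/512, -865/1024 } R={ -27/32, -13/16, -3/4, -1/2, 0 } -> -1729/2048
step 13: add R to get RBRRBRRBBBBBR; options L={ -1, -7/8, -55/64, -109/128, -217/256, -433/512, -865/1024 } R={ -1729/2048, -27/32, -13/16, -3/4, -1/2, 0 } -> -3459/4096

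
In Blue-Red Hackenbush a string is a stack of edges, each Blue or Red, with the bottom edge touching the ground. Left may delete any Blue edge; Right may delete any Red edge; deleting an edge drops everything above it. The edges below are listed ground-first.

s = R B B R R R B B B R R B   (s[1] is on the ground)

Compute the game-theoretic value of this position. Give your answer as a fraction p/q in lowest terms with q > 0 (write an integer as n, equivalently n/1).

-909/2048

Build g(s[:k]) for k = 1..12, string s = R B B R R R B B B R R B.
step 1: add R to get R; options L={ ∅ } R={ 0 } gives -1
step 2: add B to get RB; options L={ -1 } R={ 0 } gives -1/2
step 3: add B to get RBB; options L={ -1 -1/2 } R={ 0 } gives -1/4
step 4: add R to get RBBR; options L={ -1 -1/2 } R={ -1/4 0 } gives -3/8
step 5: add R to get RBBRR; options L={ -1 -1/2 } R={ -3/8 -1/4 0 } gives -7/16
step 6: add R to get RBBRRR; options L={ -1 -1/2 } R={ -7/16 -3/8 -1/4 0 } gives -15/32
step 7: add B to get RBBRRRB; options L={ -1 -1/2 -15/32 } R={ -7/16 -3/8 -1/4 0 } gives -29/64
step 8: add B to get RBBRRRBB; options L={ -1 -1/2 -15/32 -29/64 } R={ -7/16 -3/8 -1/4 0 } gives -57/128
step 9: add B to get RBBRRRBBB; options L={ -1 -1/2 -15/32 -29/64 -57/128 } R={ -7/16 -3/8 -1/4 0 } gives -113/256
step 10: add R to get RBBRRRBBBR; options L={ -1 -1/2 -15/32 -29/64 -57/128 } R={ -113/256 -7/16 -3/8 -1/4 0 } gives -227/512
step 11: add R to get RBBRRRBBBRR; options L={ -1 -1/2 -15/32 -29/64 -57/128 } R={ -227/512 -113/256 -7/16 -3/8 -1/4 0 } gives -455/1024
step 12: add B to get RBBRRRBBBRRB; options L={ -1 -1/2 -15/32 -29/64 -57/128 -455/1024 } R={ -227/512 -113/256 -7/16 -3/8 -1/4 0 } gives -909/2048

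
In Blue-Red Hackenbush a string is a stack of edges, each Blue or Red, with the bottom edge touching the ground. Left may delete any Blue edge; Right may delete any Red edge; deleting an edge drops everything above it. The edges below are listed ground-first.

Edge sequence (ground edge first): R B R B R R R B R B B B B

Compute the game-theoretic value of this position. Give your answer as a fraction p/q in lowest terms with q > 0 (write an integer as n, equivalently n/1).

-2977/4096

val_1 [R]  L=[none]  R=[0]  — -1
val_2 [RB]  L=[-1]  R=[0]  — -1/2
val_3 [RBR]  L=[-1]  R=[-1/2; 0]  — -3/4
val_4 [RBRB]  L=[-1; -3/4]  R=[-1/2; 0]  — -5/8
val_5 [RBRBR]  L=[-1; -3/4]  R=[-5/8; -1/2; 0]  — -11/16
val_6 [RBRBRR]  L=[-1; -3/4]  R=[-11/16; -5/8; -1/2; 0]  — -23/32
val_7 [RBRBRRR]  L=[-1; -3/4]  R=[-23/32; -11/16; -5/8; -1/2; 0]  — -47/64
val_8 [RBRBRRRB]  L=[-1; -3/4; -47/64]  R=[-23/32; -11/16; -5/8; -1/2; 0]  — -93/128
val_9 [RBRBRRRBR]  L=[-1; -3/4; -47/64]  R=[-93/128; -23/32; -11/16; -5/8; -1/2; 0]  — -187/256
val_10 [RBRBRRRBRB]  L=[-1; -3/4; -47/64; -187/256]  R=[-93/128; -23/32; -11/16; -5/8; -1/2; 0]  — -373/512
val_11 [RBRBRRRBRBB]  L=[-1; -3/4; -47/64; -187/256; -373/512]  R=[-93/128; -23/32; -11/16; -5/8; -1/2; 0]  — -745/1024
val_12 [RBRBRRRBRBBB]  L=[-1; -3/4; -47/64; -187/256; -373/512; -745/1024]  R=[-93/128; -23/32; -11/16; -5/8; -1/2; 0]  — -1489/2048
val_13 [RBRBRRRBRBBBB]  L=[-1; -3/4; -47/64; -187/256; -373/512; -745/1024; -1489/2048]  R=[-93/128; -23/32; -11/16; -5/8; -1/2; 0]  — -2977/4096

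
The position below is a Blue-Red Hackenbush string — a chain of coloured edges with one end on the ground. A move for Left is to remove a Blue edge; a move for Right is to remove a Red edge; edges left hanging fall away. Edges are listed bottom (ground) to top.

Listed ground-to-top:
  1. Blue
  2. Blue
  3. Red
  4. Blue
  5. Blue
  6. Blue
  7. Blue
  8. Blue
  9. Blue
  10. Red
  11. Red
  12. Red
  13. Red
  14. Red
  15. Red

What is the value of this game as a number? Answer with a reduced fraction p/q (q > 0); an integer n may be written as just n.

16257/8192

edge 1 of 15 (Blue): { 0 | — } so 1
edge 2 of 15 (Blue): { 0; 1 | — } so 2
edge 3 of 15 (Red): { 0; 1 | 2 } so 3/2
edge 4 of 15 (Blue): { 0; 1; 3/2 | 2 } so 7/4
edge 5 of 15 (Blue): { 0; 1; 3/2; 7/4 | 2 } so 15/8
edge 6 of 15 (Blue): { 0; 1; 3/2; 7/4; 15/8 | 2 } so 31/16
edge 7 of 15 (Blue): { 0; 1; 3/2; 7/4; 15/8; 31/16 | 2 } so 63/32
edge 8 of 15 (Blue): { 0; 1; 3/2; 7/4; 15/8; 31/16; 63/32 | 2 } so 127/64
edge 9 of 15 (Blue): { 0; 1; 3/2; 7/4; 15/8; 31/16; 63/32; 127/64 | 2 } so 255/128
edge 10 of 15 (Red): { 0; 1; 3/2; 7/4; 15/8; 31/16; 63/32; 127/64 | 255/128; 2 } so 509/256
edge 11 of 15 (Red): { 0; 1; 3/2; 7/4; 15/8; 31/16; 63/32; 127/64 | 509/256; 255/128; 2 } so 1017/512
edge 12 of 15 (Red): { 0; 1; 3/2; 7/4; 15/8; 31/16; 63/32; 127/64 | 1017/512; 509/256; 255/128; 2 } so 2033/1024
edge 13 of 15 (Red): { 0; 1; 3/2; 7/4; 15/8; 31/16; 63/32; 127/64 | 2033/1024; 1017/512; 509/256; 255/128; 2 } so 4065/2048
edge 14 of 15 (Red): { 0; 1; 3/2; 7/4; 15/8; 31/16; 63/32; 127/64 | 4065/2048; 2033/1024; 1017/512; 509/256; 255/128; 2 } so 8129/4096
edge 15 of 15 (Red): { 0; 1; 3/2; 7/4; 15/8; 31/16; 63/32; 127/64 | 8129/4096; 4065/2048; 2033/1024; 1017/512; 509/256; 255/128; 2 } so 16257/8192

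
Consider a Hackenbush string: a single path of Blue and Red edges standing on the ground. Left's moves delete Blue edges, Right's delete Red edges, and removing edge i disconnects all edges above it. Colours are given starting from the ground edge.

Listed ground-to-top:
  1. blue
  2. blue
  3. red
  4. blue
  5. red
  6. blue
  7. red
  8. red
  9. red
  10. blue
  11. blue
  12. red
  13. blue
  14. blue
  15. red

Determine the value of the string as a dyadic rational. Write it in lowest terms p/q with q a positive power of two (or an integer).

13421/8192

Prefix values for blue blue red blue red blue red red red blue blue red blue blue red via {L|R} + simplicity:
value(b) = { 0 | ∅ } -> 1
value(bb) = { 0; 1 | ∅ } -> 2
value(bbr) = { 0; 1 | 2 } -> 3/2
value(bbrb) = { 0; 1; 3/2 | 2 } -> 7/4
value(bbrbr) = { 0; 1; 3/2 | 7/4; 2 } -> 13/8
value(bbrbrb) = { 0; 1; 3/2; 13/8 | 7/4; 2 } -> 27/16
value(bbrbrbr) = { 0; 1; 3/2; 13/8 | 27/16; 7/4; 2 } -> 53/32
value(bbrbrbrr) = { 0; 1; 3/2; 13/8 | 53/32; 27/16; 7/4; 2 } -> 105/64
value(bbrbrbrrr) = { 0; 1; 3/2; 13/8 | 105/64; 53/32; 27/16; 7/4; 2 } -> 209/128
value(bbrbrbrrrb) = { 0; 1; 3/2; 13/8; 209/128 | 105/64; 53/32; 27/16; 7/4; 2 } -> 419/256
value(bbrbrbrrrbb) = { 0; 1; 3/2; 13/8; 209/128; 419/256 | 105/64; 53/32; 27/16; 7/4; 2 } -> 839/512
value(bbrbrbrrrbbr) = { 0; 1; 3/2; 13/8; 209/128; 419/256 | 839/512; 105/64; 53/32; 27/16; 7/4; 2 } -> 1677/1024
value(bbrbrbrrrbbrb) = { 0; 1; 3/2; 13/8; 209/128; 419/256; 1677/1024 | 839/512; 105/64; 53/32; 27/16; 7/4; 2 } -> 3355/2048
value(bbrbrbrrrbbrbb) = { 0; 1; 3/2; 13/8; 209/128; 419/256; 1677/1024; 3355/2048 | 839/512; 105/64; 53/32; 27/16; 7/4; 2 } -> 6711/4096
value(bbrbrbrrrbbrbbr) = { 0; 1; 3/2; 13/8; 209/128; 419/256; 1677/1024; 3355/2048 | 6711/4096; 839/512; 105/64; 53/32; 27/16; 7/4; 2 } -> 13421/8192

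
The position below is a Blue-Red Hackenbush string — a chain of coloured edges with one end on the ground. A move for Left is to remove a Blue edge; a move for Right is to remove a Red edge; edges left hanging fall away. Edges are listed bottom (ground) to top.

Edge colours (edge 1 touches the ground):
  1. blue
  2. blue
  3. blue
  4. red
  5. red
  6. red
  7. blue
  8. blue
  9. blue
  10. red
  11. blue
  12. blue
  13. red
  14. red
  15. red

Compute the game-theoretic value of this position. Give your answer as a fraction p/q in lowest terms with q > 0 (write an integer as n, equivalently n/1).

step 1: add blue to get b; options L={ 0 } R={ · } -> 1
step 2: add blue to get bb; options L={ 0; 1 } R={ · } -> 2
step 3: add blue to get bbb; options L={ 0; 1; 2 } R={ · } -> 3
step 4: add red to get bbbr; options L={ 0; 1; 2 } R={ 3 } -> 5/2
step 5: add red to get bbbrr; options L={ 0; 1; 2 } R={ 5/2; 3 } -> 9/4
step 6: add red to get bbbrrr; options L={ 0; 1; 2 } R={ 9/4; 5/2; 3 } -> 17/8
step 7: add blue to get bbbrrrb; options L={ 0; 1; 2; 17/8 } R={ 9/4; 5/2; 3 } -> 35/16
step 8: add blue to get bbbrrrbb; options L={ 0; 1; 2; 17/8; 35/16 } R={ 9/4; 5/2; 3 } -> 71/32
step 9: add blue to get bbbrrrbbb; options L={ 0; 1; 2; 17/8; 35/16; 71/32 } R={ 9/4; 5/2; 3 } -> 143/64
step 10: add red to get bbbrrrbbbr; options L={ 0; 1; 2; 17/8; 35/16; 71/32 } R={ 143/64; 9/4; 5/2; 3 } -> 285/128
step 11: add blue to get bbbrrrbbbrb; options L={ 0; 1; 2; 17/8; 35/16; 71/32; 285/128 } R={ 143/64; 9/4; 5/2; 3 } -> 571/256
step 12: add blue to get bbbrrrbbbrbb; options L={ 0; 1; 2; 17/8; 35/16; 71/32; 285/128; 571/256 } R={ 143/64; 9/4; 5/2; 3 } -> 1143/512
step 13: add red to get bbbrrrbbbrbbr; options L={ 0; 1; 2; 17/8; 35/16; 71/32; 285/128; 571/256 } R={ 1143/512; 143/64; 9/4; 5/2; 3 } -> 2285/1024
step 14: add red to get bbbrrrbbbrbbrr; options L={ 0; 1; 2; 17/8; 35/16; 71/32; 285/128; 571/256 } R={ 2285/1024; 1143/512; 143/64; 9/4; 5/2; 3 } -> 4569/2048
step 15: add red to get bbbrrrbbbrbbrrr; options L={ 0; 1; 2; 17/8; 35/16; 71/32; 285/128; 571/256 } R={ 4569/2048; 2285/1024; 1143/512; 143/64; 9/4; 5/2; 3 } -> 9137/4096

9137/4096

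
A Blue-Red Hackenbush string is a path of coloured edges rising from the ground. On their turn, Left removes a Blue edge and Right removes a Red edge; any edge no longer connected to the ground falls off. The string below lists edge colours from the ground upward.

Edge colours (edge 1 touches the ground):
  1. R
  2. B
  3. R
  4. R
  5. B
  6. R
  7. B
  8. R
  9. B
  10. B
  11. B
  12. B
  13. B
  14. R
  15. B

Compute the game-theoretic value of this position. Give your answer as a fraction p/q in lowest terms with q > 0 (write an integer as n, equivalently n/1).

-13573/16384

Recurse on prefixes of the 15-edge string R B R R B R B R B B B B B R B:
G(R) = { · | 0 } -> -1
G(RB) = { -1 | 0 } -> -1/2
G(RBR) = { -1 | -1/2,0 } -> -3/4
G(RBRR) = { -1 | -3/4,-1/2,0 } -> -7/8
G(RBRRB) = { -1,-7/8 | -3/4,-1/2,0 } -> -13/16
G(RBRRBR) = { -1,-7/8 | -13/16,-3/4,-1/2,0 } -> -27/32
G(RBRRBRB) = { -1,-7/8,-27/32 | -13/16,-3/4,-1/2,0 } -> -53/64
G(RBRRBRBR) = { -1,-7/8,-27/32 | -53/64,-13/16,-3/4,-1/2,0 } -> -107/128
G(RBRRBRBRB) = { -1,-7/8,-27/32,-107/128 | -53/64,-13/16,-3/4,-1/2,0 } -> -213/256
G(RBRRBRBRBB) = { -1,-7/8,-27/32,-107/128,-213/256 | -53/64,-13/16,-3/4,-1/2,0 } -> -425/512
G(RBRRBRBRBBB) = { -1,-7/8,-27/32,-107/128,-213/256,-425/512 | -53/64,-13/16,-3/4,-1/2,0 } -> -849/1024
G(RBRRBRBRBBBB) = { -1,-7/8,-27/32,-107/128,-213/256,-425/512,-849/1024 | -53/64,-13/16,-3/4,-1/2,0 } -> -1697/2048
G(RBRRBRBRBBBBB) = { -1,-7/8,-27/32,-107/128,-213/256,-425/512,-849/1024,-1697/2048 | -53/64,-13/16,-3/4,-1/2,0 } -> -3393/4096
G(RBRRBRBRBBBBBR) = { -1,-7/8,-27/32,-107/128,-213/256,-425/512,-849/1024,-1697/2048 | -3393/4096,-53/64,-13/16,-3/4,-1/2,0 } -> -6787/8192
G(RBRRBRBRBBBBBRB) = { -1,-7/8,-27/32,-107/128,-213/256,-425/512,-849/1024,-1697/2048,-6787/8192 | -3393/4096,-53/64,-13/16,-3/4,-1/2,0 } -> -13573/16384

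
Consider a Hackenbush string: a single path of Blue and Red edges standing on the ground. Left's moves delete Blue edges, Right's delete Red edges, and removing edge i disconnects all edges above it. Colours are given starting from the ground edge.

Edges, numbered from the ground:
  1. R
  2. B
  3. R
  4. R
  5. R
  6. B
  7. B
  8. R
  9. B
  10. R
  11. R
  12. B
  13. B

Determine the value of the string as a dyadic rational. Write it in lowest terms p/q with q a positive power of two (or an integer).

Build G(s[:k]) for k = 1..13, string s = R B R R R B B R B R R B B.
G(R) = { (no moves) | 0 } = -1
G(RB) = { -1 | 0 } = -1/2
G(RBR) = { -1 | -1/2, 0 } = -3/4
G(RBRR) = { -1 | -3/4, -1/2, 0 } = -7/8
G(RBRRR) = { -1 | -7/8, -3/4, -1/2, 0 } = -15/16
G(RBRRRB) = { -1, -15/16 | -7/8, -3/4, -1/2, 0 } = -29/32
G(RBRRRBB) = { -1, -15/16, -29/32 | -7/8, -3/4, -1/2, 0 } = -57/64
G(RBRRRBBR) = { -1, -15/16, -29/32 | -57/64, -7/8, -3/4, -1/2, 0 } = -115/128
G(RBRRRBBRB) = { -1, -15/16, -29/32, -115/128 | -57/64, -7/8, -3/4, -1/2, 0 } = -229/256
G(RBRRRBBRBR) = { -1, -15/16, -29/32, -115/128 | -229/256, -57/64, -7/8, -3/4, -1/2, 0 } = -459/512
G(RBRRRBBRBRR) = { -1, -15/16, -29/32, -115/128 | -459/512, -229/256, -57/64, -7/8, -3/4, -1/2, 0 } = -919/1024
G(RBRRRBBRBRRB) = { -1, -15/16, -29/32, -115/128, -919/1024 | -459/512, -229/256, -57/64, -7/8, -3/4, -1/2, 0 } = -1837/2048
G(RBRRRBBRBRRBB) = { -1, -15/16, -29/32, -115/128, -919/1024, -1837/2048 | -459/512, -229/256, -57/64, -7/8, -3/4, -1/2, 0 } = -3673/4096

-3673/4096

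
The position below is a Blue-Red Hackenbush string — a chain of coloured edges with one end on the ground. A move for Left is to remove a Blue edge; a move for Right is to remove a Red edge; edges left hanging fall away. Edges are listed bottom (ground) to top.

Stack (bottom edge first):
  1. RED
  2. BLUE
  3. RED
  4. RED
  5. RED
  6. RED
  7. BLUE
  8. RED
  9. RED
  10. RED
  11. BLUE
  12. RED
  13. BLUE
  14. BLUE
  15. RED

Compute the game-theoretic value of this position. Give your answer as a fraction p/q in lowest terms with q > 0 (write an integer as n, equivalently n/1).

Recurse on prefixes of the 15-edge string RED BLUE RED RED RED RED BLUE RED RED RED BLUE RED BLUE BLUE RED:
G(R) = { none | 0 } -> -1
G(RB) = { -1 | 0 } -> -1/2
G(RBR) = { -1 | -1/2; 0 } -> -3/4
G(RBRR) = { -1 | -3/4; -1/2; 0 } -> -7/8
G(RBRRR) = { -1 | -7/8; -3/4; -1/2; 0 } -> -15/16
G(RBRRRR) = { -1 | -15/16; -7/8; -3/4; -1/2; 0 } -> -31/32
G(RBRRRRB) = { -1; -31/32 | -15/16; -7/8; -3/4; -1/2; 0 } -> -61/64
G(RBRRRRBR) = { -1; -31/32 | -61/64; -15/16; -7/8; -3/4; -1/2; 0 } -> -123/128
G(RBRRRRBRR) = { -1; -31/32 | -123/128; -61/64; -15/16; -7/8; -3/4; -1/2; 0 } -> -247/256
G(RBRRRRBRRR) = { -1; -31/32 | -247/256; -123/128; -61/64; -15/16; -7/8; -3/4; -1/2; 0 } -> -495/512
G(RBRRRRBRRRB) = { -1; -31/32; -495/512 | -247/256; -123/128; -61/64; -15/16; -7/8; -3/4; -1/2; 0 } -> -989/1024
G(RBRRRRBRRRBR) = { -1; -31/32; -495/512 | -989/1024; -247/256; -123/128; -61/64; -15/16; -7/8; -3/4; -1/2; 0 } -> -1979/2048
G(RBRRRRBRRRBRB) = { -1; -31/32; -495/512; -1979/2048 | -989/1024; -247/256; -123/128; -61/64; -15/16; -7/8; -3/4; -1/2; 0 } -> -3957/4096
G(RBRRRRBRRRBRBB) = { -1; -31/32; -495/512; -1979/2048; -3957/4096 | -989/1024; -247/256; -123/128; -61/64; -15/16; -7/8; -3/4; -1/2; 0 } -> -7913/8192
G(RBRRRRBRRRBRBBR) = { -1; -31/32; -495/512; -1979/2048; -3957/4096 | -7913/8192; -989/1024; -247/256; -123/128; -61/64; -15/16; -7/8; -3/4; -1/2; 0 } -> -15827/16384

-15827/16384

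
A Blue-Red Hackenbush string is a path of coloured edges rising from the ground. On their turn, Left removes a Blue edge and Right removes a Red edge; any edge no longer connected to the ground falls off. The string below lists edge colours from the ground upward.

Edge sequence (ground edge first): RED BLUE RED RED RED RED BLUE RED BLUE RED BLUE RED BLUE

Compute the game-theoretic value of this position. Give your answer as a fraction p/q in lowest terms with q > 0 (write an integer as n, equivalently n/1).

-3925/4096

step 1: add RED to get R; options L={ ∅ } R={ 0 } → -1
step 2: add BLUE to get RB; options L={ -1 } R={ 0 } → -1/2
step 3: add RED to get RBR; options L={ -1 } R={ -1/2; 0 } → -3/4
step 4: add RED to get RBRR; options L={ -1 } R={ -3/4; -1/2; 0 } → -7/8
step 5: add RED to get RBRRR; options L={ -1 } R={ -7/8; -3/4; -1/2; 0 } → -15/16
step 6: add RED to get RBRRRR; options L={ -1 } R={ -15/16; -7/8; -3/4; -1/2; 0 } → -31/32
step 7: add BLUE to get RBRRRRB; options L={ -1; -31/32 } R={ -15/16; -7/8; -3/4; -1/2; 0 } → -61/64
step 8: add RED to get RBRRRRBR; options L={ -1; -31/32 } R={ -61/64; -15/16; -7/8; -3/4; -1/2; 0 } → -123/128
step 9: add BLUE to get RBRRRRBRB; options L={ -1; -31/32; -123/128 } R={ -61/64; -15/16; -7/8; -3/4; -1/2; 0 } → -245/256
step 10: add RED to get RBRRRRBRBR; options L={ -1; -31/32; -123/128 } R={ -245/256; -61/64; -15/16; -7/8; -3/4; -1/2; 0 } → -491/512
step 11: add BLUE to get RBRRRRBRBRB; options L={ -1; -31/32; -123/128; -491/512 } R={ -245/256; -61/64; -15/16; -7/8; -3/4; -1/2; 0 } → -981/1024
step 12: add RED to get RBRRRRBRBRBR; options L={ -1; -31/32; -123/128; -491/512 } R={ -981/1024; -245/256; -61/64; -15/16; -7/8; -3/4; -1/2; 0 } → -1963/2048
step 13: add BLUE to get RBRRRRBRBRBRB; options L={ -1; -31/32; -123/128; -491/512; -1963/2048 } R={ -981/1024; -245/256; -61/64; -15/16; -7/8; -3/4; -1/2; 0 } → -3925/4096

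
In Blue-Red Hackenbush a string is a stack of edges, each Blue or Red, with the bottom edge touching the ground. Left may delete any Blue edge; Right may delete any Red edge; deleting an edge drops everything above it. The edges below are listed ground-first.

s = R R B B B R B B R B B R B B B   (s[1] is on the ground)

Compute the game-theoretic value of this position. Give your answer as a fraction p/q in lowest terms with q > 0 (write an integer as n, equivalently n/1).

-9361/8192

v_1 [R]  L=[(no moves)]  R=[0]  gives -1
v_2 [RR]  L=[(no moves)]  R=[-1; 0]  gives -2
v_3 [RRB]  L=[-2]  R=[-1; 0]  gives -3/2
v_4 [RRBB]  L=[-2; -3/2]  R=[-1; 0]  gives -5/4
v_5 [RRBBB]  L=[-2; -3/2; -5/4]  R=[-1; 0]  gives -9/8
v_6 [RRBBBR]  L=[-2; -3/2; -5/4]  R=[-9/8; -1; 0]  gives -19/16
v_7 [RRBBBRB]  L=[-2; -3/2; -5/4; -19/16]  R=[-9/8; -1; 0]  gives -37/32
v_8 [RRBBBRBB]  L=[-2; -3/2; -5/4; -19/16; -37/32]  R=[-9/8; -1; 0]  gives -73/64
v_9 [RRBBBRBBR]  L=[-2; -3/2; -5/4; -19/16; -37/32]  R=[-73/64; -9/8; -1; 0]  gives -147/128
v_10 [RRBBBRBBRB]  L=[-2; -3/2; -5/4; -19/16; -37/32; -147/128]  R=[-73/64; -9/8; -1; 0]  gives -293/256
v_11 [RRBBBRBBRBB]  L=[-2; -3/2; -5/4; -19/16; -37/32; -147/128; -293/256]  R=[-73/64; -9/8; -1; 0]  gives -585/512
v_12 [RRBBBRBBRBBR]  L=[-2; -3/2; -5/4; -19/16; -37/32; -147/128; -293/256]  R=[-585/512; -73/64; -9/8; -1; 0]  gives -1171/1024
v_13 [RRBBBRBBRBBRB]  L=[-2; -3/2; -5/4; -19/16; -37/32; -147/128; -293/256; -1171/1024]  R=[-585/512; -73/64; -9/8; -1; 0]  gives -2341/2048
v_14 [RRBBBRBBRBBRBB]  L=[-2; -3/2; -5/4; -19/16; -37/32; -147/128; -293/256; -1171/1024; -2341/2048]  R=[-585/512; -73/64; -9/8; -1; 0]  gives -4681/4096
v_15 [RRBBBRBBRBBRBBB]  L=[-2; -3/2; -5/4; -19/16; -37/32; -147/128; -293/256; -1171/1024; -2341/2048; -4681/4096]  R=[-585/512; -73/64; -9/8; -1; 0]  gives -9361/8192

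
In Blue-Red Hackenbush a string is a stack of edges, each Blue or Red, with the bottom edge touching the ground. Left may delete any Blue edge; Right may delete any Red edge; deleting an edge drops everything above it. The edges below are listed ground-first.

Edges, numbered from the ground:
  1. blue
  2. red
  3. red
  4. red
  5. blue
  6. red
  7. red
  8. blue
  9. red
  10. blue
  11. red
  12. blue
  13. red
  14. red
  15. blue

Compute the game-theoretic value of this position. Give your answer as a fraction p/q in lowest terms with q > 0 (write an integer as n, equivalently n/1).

Prefix values for blue red red red blue red red blue red blue red blue red red blue via {L|R} + simplicity:
edge 1 of 15 (blue): { 0 | ∅ } = 1
edge 2 of 15 (red): { 0 | 1 } = 1/2
edge 3 of 15 (red): { 0 | 1/2, 1 } = 1/4
edge 4 of 15 (red): { 0 | 1/4, 1/2, 1 } = 1/8
edge 5 of 15 (blue): { 0, 1/8 | 1/4, 1/2, 1 } = 3/16
edge 6 of 15 (red): { 0, 1/8 | 3/16, 1/4, 1/2, 1 } = 5/32
edge 7 of 15 (red): { 0, 1/8 | 5/32, 3/16, 1/4, 1/2, 1 } = 9/64
edge 8 of 15 (blue): { 0, 1/8, 9/64 | 5/32, 3/16, 1/4, 1/2, 1 } = 19/128
edge 9 of 15 (red): { 0, 1/8, 9/64 | 19/128, 5/32, 3/16, 1/4, 1/2, 1 } = 37/256
edge 10 of 15 (blue): { 0, 1/8, 9/64, 37/256 | 19/128, 5/32, 3/16, 1/4, 1/2, 1 } = 75/512
edge 11 of 15 (red): { 0, 1/8, 9/64, 37/256 | 75/512, 19/128, 5/32, 3/16, 1/4, 1/2, 1 } = 149/1024
edge 12 of 15 (blue): { 0, 1/8, 9/64, 37/256, 149/1024 | 75/512, 19/128, 5/32, 3/16, 1/4, 1/2, 1 } = 299/2048
edge 13 of 15 (red): { 0, 1/8, 9/64, 37/256, 149/1024 | 299/2048, 75/512, 19/128, 5/32, 3/16, 1/4, 1/2, 1 } = 597/4096
edge 14 of 15 (red): { 0, 1/8, 9/64, 37/256, 149/1024 | 597/4096, 299/2048, 75/512, 19/128, 5/32, 3/16, 1/4, 1/2, 1 } = 1193/8192
edge 15 of 15 (blue): { 0, 1/8, 9/64, 37/256, 149/1024, 1193/8192 | 597/4096, 299/2048, 75/512, 19/128, 5/32, 3/16, 1/4, 1/2, 1 } = 2387/16384

2387/16384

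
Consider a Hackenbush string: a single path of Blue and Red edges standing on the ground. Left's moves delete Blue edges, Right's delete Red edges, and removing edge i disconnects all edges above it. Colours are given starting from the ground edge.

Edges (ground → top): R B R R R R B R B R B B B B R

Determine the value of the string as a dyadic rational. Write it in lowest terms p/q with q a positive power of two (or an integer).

-15683/16384

step 1: add R to get R; options L={ ∅ } R={ 0 } so -1
step 2: add B to get RB; options L={ -1 } R={ 0 } so -1/2
step 3: add R to get RBR; options L={ -1 } R={ -1/2; 0 } so -3/4
step 4: add R to get RBRR; options L={ -1 } R={ -3/4; -1/2; 0 } so -7/8
step 5: add R to get RBRRR; options L={ -1 } R={ -7/8; -3/4; -1/2; 0 } so -15/16
step 6: add R to get RBRRRR; options L={ -1 } R={ -15/16; -7/8; -3/4; -1/2; 0 } so -31/32
step 7: add B to get RBRRRRB; options L={ -1; -31/32 } R={ -15/16; -7/8; -3/4; -1/2; 0 } so -61/64
step 8: add R to get RBRRRRBR; options L={ -1; -31/32 } R={ -61/64; -15/16; -7/8; -3/4; -1/2; 0 } so -123/128
step 9: add B to get RBRRRRBRB; options L={ -1; -31/32; -123/128 } R={ -61/64; -15/16; -7/8; -3/4; -1/2; 0 } so -245/256
step 10: add R to get RBRRRRBRBR; options L={ -1; -31/32; -123/128 } R={ -245/256; -61/64; -15/16; -7/8; -3/4; -1/2; 0 } so -491/512
step 11: add B to get RBRRRRBRBRB; options L={ -1; -31/32; -123/128; -491/512 } R={ -245/256; -61/64; -15/16; -7/8; -3/4; -1/2; 0 } so -981/1024
step 12: add B to get RBRRRRBRBRBB; options L={ -1; -31/32; -123/128; -491/512; -981/1024 } R={ -245/256; -61/64; -15/16; -7/8; -3/4; -1/2; 0 } so -1961/2048
step 13: add B to get RBRRRRBRBRBBB; options L={ -1; -31/32; -123/128; -491/512; -981/1024; -1961/2048 } R={ -245/256; -61/64; -15/16; -7/8; -3/4; -1/2; 0 } so -3921/4096
step 14: add B to get RBRRRRBRBRBBBB; options L={ -1; -31/32; -123/128; -491/512; -981/1024; -1961/2048; -3921/4096 } R={ -245/256; -61/64; -15/16; -7/8; -3/4; -1/2; 0 } so -7841/8192
step 15: add R to get RBRRRRBRBRBBBBR; options L={ -1; -31/32; -123/128; -491/512; -981/1024; -1961/2048; -3921/4096 } R={ -7841/8192; -245/256; -61/64; -15/16; -7/8; -3/4; -1/2; 0 } so -15683/16384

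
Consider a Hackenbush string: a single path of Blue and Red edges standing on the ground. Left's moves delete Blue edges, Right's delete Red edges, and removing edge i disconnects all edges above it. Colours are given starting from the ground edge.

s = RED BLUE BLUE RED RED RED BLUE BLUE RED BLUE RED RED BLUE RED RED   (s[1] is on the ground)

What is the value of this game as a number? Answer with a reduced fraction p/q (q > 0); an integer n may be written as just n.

Prefix values for RED BLUE BLUE RED RED RED BLUE BLUE RED BLUE RED RED BLUE RED RED via {L|R} + simplicity:
edge 1 of 15 (RED): { — | 0 } = -1
edge 2 of 15 (BLUE): { -1 | 0 } = -1/2
edge 3 of 15 (BLUE): { -1 -1/2 | 0 } = -1/4
edge 4 of 15 (RED): { -1 -1/2 | -1/4 0 } = -3/8
edge 5 of 15 (RED): { -1 -1/2 | -3/8 -1/4 0 } = -7/16
edge 6 of 15 (RED): { -1 -1/2 | -7/16 -3/8 -1/4 0 } = -15/32
edge 7 of 15 (BLUE): { -1 -1/2 -15/32 | -7/16 -3/8 -1/4 0 } = -29/64
edge 8 of 15 (BLUE): { -1 -1/2 -15/32 -29/64 | -7/16 -3/8 -1/4 0 } = -57/128
edge 9 of 15 (RED): { -1 -1/2 -15/32 -29/64 | -57/128 -7/16 -3/8 -1/4 0 } = -115/256
edge 10 of 15 (BLUE): { -1 -1/2 -15/32 -29/64 -115/256 | -57/128 -7/16 -3/8 -1/4 0 } = -229/512
edge 11 of 15 (RED): { -1 -1/2 -15/32 -29/64 -115/256 | -229/512 -57/128 -7/16 -3/8 -1/4 0 } = -459/1024
edge 12 of 15 (RED): { -1 -1/2 -15/32 -29/64 -115/256 | -459/1024 -229/512 -57/128 -7/16 -3/8 -1/4 0 } = -919/2048
edge 13 of 15 (BLUE): { -1 -1/2 -15/32 -29/64 -115/256 -919/2048 | -459/1024 -229/512 -57/128 -7/16 -3/8 -1/4 0 } = -1837/4096
edge 14 of 15 (RED): { -1 -1/2 -15/32 -29/64 -115/256 -919/2048 | -1837/4096 -459/1024 -229/512 -57/128 -7/16 -3/8 -1/4 0 } = -3675/8192
edge 15 of 15 (RED): { -1 -1/2 -15/32 -29/64 -115/256 -919/2048 | -3675/8192 -1837/4096 -459/1024 -229/512 -57/128 -7/16 -3/8 -1/4 0 } = -7351/16384

-7351/16384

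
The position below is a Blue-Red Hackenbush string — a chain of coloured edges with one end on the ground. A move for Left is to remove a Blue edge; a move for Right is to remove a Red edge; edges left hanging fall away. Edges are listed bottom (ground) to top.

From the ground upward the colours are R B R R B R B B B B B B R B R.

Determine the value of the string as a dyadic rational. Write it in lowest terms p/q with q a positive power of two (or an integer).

Recurse on prefixes of the 15-edge string R B R R B R B B B B B B R B R:
1 of 15 · R · max L −∞ · min R 0 gives -1
2 of 15 · RB · max L -1 · min R 0 gives -1/2
3 of 15 · RBR · max L -1 · min R -1/2 gives -3/4
4 of 15 · RBRR · max L -1 · min R -3/4 gives -7/8
5 of 15 · RBRRB · max L -7/8 · min R -3/4 gives -13/16
6 of 15 · RBRRBR · max L -7/8 · min R -13/16 gives -27/32
7 of 15 · RBRRBRB · max L -27/32 · min R -13/16 gives -53/64
8 of 15 · RBRRBRBB · max L -53/64 · min R -13/16 gives -105/128
9 of 15 · RBRRBRBBB · max L -105/128 · min R -13/16 gives -209/256
10 of 15 · RBRRBRBBBB · max L -209/256 · min R -13/16 gives -417/512
11 of 15 · RBRRBRBBBBB · max L -417/512 · min R -13/16 gives -833/1024
12 of 15 · RBRRBRBBBBBB · max L -833/1024 · min R -13/16 gives -1665/2048
13 of 15 · RBRRBRBBBBBBR · max L -833/1024 · min R -1665/2048 gives -3331/4096
14 of 15 · RBRRBRBBBBBBRB · max L -3331/4096 · min R -1665/2048 gives -6661/8192
15 of 15 · RBRRBRBBBBBBRBR · max L -3331/4096 · min R -6661/8192 gives -13323/16384

-13323/16384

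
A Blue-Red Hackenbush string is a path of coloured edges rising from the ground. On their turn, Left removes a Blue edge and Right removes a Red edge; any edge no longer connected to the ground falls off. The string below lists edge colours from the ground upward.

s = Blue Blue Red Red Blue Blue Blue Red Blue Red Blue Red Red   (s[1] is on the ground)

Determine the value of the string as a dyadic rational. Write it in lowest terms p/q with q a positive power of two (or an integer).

2985/2048

step 1: add Blue to get B; options L={ 0 } R={ ∅ } = 1
step 2: add Blue to get BB; options L={ 0; 1 } R={ ∅ } = 2
step 3: add Red to get BBR; options L={ 0; 1 } R={ 2 } = 3/2
step 4: add Red to get BBRR; options L={ 0; 1 } R={ 3/2; 2 } = 5/4
step 5: add Blue to get BBRRB; options L={ 0; 1; 5/4 } R={ 3/2; 2 } = 11/8
step 6: add Blue to get BBRRBB; options L={ 0; 1; 5/4; 11/8 } R={ 3/2; 2 } = 23/16
step 7: add Blue to get BBRRBBB; options L={ 0; 1; 5/4; 11/8; 23/16 } R={ 3/2; 2 } = 47/32
step 8: add Red to get BBRRBBBR; options L={ 0; 1; 5/4; 11/8; 23/16 } R={ 47/32; 3/2; 2 } = 93/64
step 9: add Blue to get BBRRBBBRB; options L={ 0; 1; 5/4; 11/8; 23/16; 93/64 } R={ 47/32; 3/2; 2 } = 187/128
step 10: add Red to get BBRRBBBRBR; options L={ 0; 1; 5/4; 11/8; 23/16; 93/64 } R={ 187/128; 47/32; 3/2; 2 } = 373/256
step 11: add Blue to get BBRRBBBRBRB; options L={ 0; 1; 5/4; 11/8; 23/16; 93/64; 373/256 } R={ 187/128; 47/32; 3/2; 2 } = 747/512
step 12: add Red to get BBRRBBBRBRBR; options L={ 0; 1; 5/4; 11/8; 23/16; 93/64; 373/256 } R={ 747/512; 187/128; 47/32; 3/2; 2 } = 1493/1024
step 13: add Red to get BBRRBBBRBRBRR; options L={ 0; 1; 5/4; 11/8; 23/16; 93/64; 373/256 } R={ 1493/1024; 747/512; 187/128; 47/32; 3/2; 2 } = 2985/2048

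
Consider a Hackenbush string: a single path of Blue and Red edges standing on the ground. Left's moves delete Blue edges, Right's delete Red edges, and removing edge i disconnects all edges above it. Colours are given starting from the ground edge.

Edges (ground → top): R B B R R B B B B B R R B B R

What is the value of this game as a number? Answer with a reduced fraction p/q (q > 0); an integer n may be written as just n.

value_1 [R]  L=[(no moves)]  R=[0]  gives -1
value_2 [RB]  L=[-1]  R=[0]  gives -1/2
value_3 [RBB]  L=[-1; -1/2]  R=[0]  gives -1/4
value_4 [RBBR]  L=[-1; -1/2]  R=[-1/4; 0]  gives -3/8
value_5 [RBBRR]  L=[-1; -1/2]  R=[-3/8; -1/4; 0]  gives -7/16
value_6 [RBBRRB]  L=[-1; -1/2; -7/16]  R=[-3/8; -1/4; 0]  gives -13/32
value_7 [RBBRRBB]  L=[-1; -1/2; -7/16; -13/32]  R=[-3/8; -1/4; 0]  gives -25/64
value_8 [RBBRRBBB]  L=[-1; -1/2; -7/16; -13/32; -25/64]  R=[-3/8; -1/4; 0]  gives -49/128
value_9 [RBBRRBBBB]  L=[-1; -1/2; -7/16; -13/32; -25/64; -49/128]  R=[-3/8; -1/4; 0]  gives -97/256
value_10 [RBBRRBBBBB]  L=[-1; -1/2; -7/16; -13/32; -25/64; -49/128; -97/256]  R=[-3/8; -1/4; 0]  gives -193/512
value_11 [RBBRRBBBBBR]  L=[-1; -1/2; -7/16; -13/32; -25/64; -49/128; -97/256]  R=[-193/512; -3/8; -1/4; 0]  gives -387/1024
value_12 [RBBRRBBBBBRR]  L=[-1; -1/2; -7/16; -13/32; -25/64; -49/128; -97/256]  R=[-387/1024; -193/512; -3/8; -1/4; 0]  gives -775/2048
value_13 [RBBRRBBBBBRRB]  L=[-1; -1/2; -7/16; -13/32; -25/64; -49/128; -97/256; -775/2048]  R=[-387/1024; -193/512; -3/8; -1/4; 0]  gives -1549/4096
value_14 [RBBRRBBBBBRRBB]  L=[-1; -1/2; -7/16; -13/32; -25/64; -49/128; -97/256; -775/2048; -1549/4096]  R=[-387/1024; -193/512; -3/8; -1/4; 0]  gives -3097/8192
value_15 [RBBRRBBBBBRRBBR]  L=[-1; -1/2; -7/16; -13/32; -25/64; -49/128; -97/256; -775/2048; -1549/4096]  R=[-3097/8192; -387/1024; -193/512; -3/8; -1/4; 0]  gives -6195/16384

-6195/16384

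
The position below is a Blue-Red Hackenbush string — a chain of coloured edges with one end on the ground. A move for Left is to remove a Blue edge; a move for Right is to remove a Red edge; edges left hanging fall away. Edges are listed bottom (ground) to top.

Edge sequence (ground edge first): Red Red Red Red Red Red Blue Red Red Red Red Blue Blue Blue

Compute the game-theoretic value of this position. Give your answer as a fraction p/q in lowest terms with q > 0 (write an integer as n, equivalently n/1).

edge 1 of 14 (Red): {  | 0 } ⇒ -1
edge 2 of 14 (Red): {  | -1; 0 } ⇒ -2
edge 3 of 14 (Red): {  | -2; -1; 0 } ⇒ -3
edge 4 of 14 (Red): {  | -3; -2; -1; 0 } ⇒ -4
edge 5 of 14 (Red): {  | -4; -3; -2; -1; 0 } ⇒ -5
edge 6 of 14 (Red): {  | -5; -4; -3; -2; -1; 0 } ⇒ -6
edge 7 of 14 (Blue): { -6 | -5; -4; -3; -2; -1; 0 } ⇒ -11/2
edge 8 of 14 (Red): { -6 | -11/2; -5; -4; -3; -2; -1; 0 } ⇒ -23/4
edge 9 of 14 (Red): { -6 | -23/4; -11/2; -5; -4; -3; -2; -1; 0 } ⇒ -47/8
edge 10 of 14 (Red): { -6 | -47/8; -23/4; -11/2; -5; -4; -3; -2; -1; 0 } ⇒ -95/16
edge 11 of 14 (Red): { -6 | -95/16; -47/8; -23/4; -11/2; -5; -4; -3; -2; -1; 0 } ⇒ -191/32
edge 12 of 14 (Blue): { -6; -191/32 | -95/16; -47/8; -23/4; -11/2; -5; -4; -3; -2; -1; 0 } ⇒ -381/64
edge 13 of 14 (Blue): { -6; -191/32; -381/64 | -95/16; -47/8; -23/4; -11/2; -5; -4; -3; -2; -1; 0 } ⇒ -761/128
edge 14 of 14 (Blue): { -6; -191/32; -381/64; -761/128 | -95/16; -47/8; -23/4; -11/2; -5; -4; -3; -2; -1; 0 } ⇒ -1521/256

-1521/256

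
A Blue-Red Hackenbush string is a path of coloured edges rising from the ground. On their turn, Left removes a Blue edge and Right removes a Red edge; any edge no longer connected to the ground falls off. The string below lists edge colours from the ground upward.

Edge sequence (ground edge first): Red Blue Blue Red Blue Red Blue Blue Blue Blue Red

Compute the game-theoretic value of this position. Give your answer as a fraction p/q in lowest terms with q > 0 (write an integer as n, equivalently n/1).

-323/1024

Build value(s[:k]) for k = 1..11, string s = Red Blue Blue Red Blue Red Blue Blue Blue Blue Red.
value(R) = {  | 0 } gives -1
value(RB) = { -1 | 0 } gives -1/2
value(RBB) = { -1; -1/2 | 0 } gives -1/4
value(RBBR) = { -1; -1/2 | -1/4; 0 } gives -3/8
value(RBBRB) = { -1; -1/2; -3/8 | -1/4; 0 } gives -5/16
value(RBBRBR) = { -1; -1/2; -3/8 | -5/16; -1/4; 0 } gives -11/32
value(RBBRBRB) = { -1; -1/2; -3/8; -11/32 | -5/16; -1/4; 0 } gives -21/64
value(RBBRBRBB) = { -1; -1/2; -3/8; -11/32; -21/64 | -5/16; -1/4; 0 } gives -41/128
value(RBBRBRBBB) = { -1; -1/2; -3/8; -11/32; -21/64; -41/128 | -5/16; -1/4; 0 } gives -81/256
value(RBBRBRBBBB) = { -1; -1/2; -3/8; -11/32; -21/64; -41/128; -81/256 | -5/16; -1/4; 0 } gives -161/512
value(RBBRBRBBBBR) = { -1; -1/2; -3/8; -11/32; -21/64; -41/128; -81/256 | -161/512; -5/16; -1/4; 0 } gives -323/1024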